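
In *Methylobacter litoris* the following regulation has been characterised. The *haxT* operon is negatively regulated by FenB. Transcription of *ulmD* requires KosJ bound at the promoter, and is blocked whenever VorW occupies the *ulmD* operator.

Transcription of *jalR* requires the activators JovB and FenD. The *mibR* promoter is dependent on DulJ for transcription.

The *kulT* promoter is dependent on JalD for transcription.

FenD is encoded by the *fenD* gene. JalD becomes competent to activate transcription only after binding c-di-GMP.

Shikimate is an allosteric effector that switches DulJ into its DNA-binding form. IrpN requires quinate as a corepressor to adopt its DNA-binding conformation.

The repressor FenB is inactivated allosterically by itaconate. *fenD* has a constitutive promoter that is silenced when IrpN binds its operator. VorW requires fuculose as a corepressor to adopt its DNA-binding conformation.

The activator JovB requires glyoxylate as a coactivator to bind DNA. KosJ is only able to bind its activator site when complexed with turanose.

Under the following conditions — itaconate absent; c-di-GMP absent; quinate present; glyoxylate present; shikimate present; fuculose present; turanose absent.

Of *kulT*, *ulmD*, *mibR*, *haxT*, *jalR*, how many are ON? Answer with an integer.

c-di-GMP is absent, so JalD is inactive.
Required activator JalD is absent, so *kulT* is not transcribed.
→ *kulT* is OFF.
Turanose is absent, so KosJ is inactive.
Fuculose is present, so VorW is active.
With repressor VorW bound, *ulmD* is not transcribed.
→ *ulmD* is OFF.
Shikimate is present, so DulJ is active.
No repressor is bound and DulJ is active, so *mibR* is transcribed.
→ *mibR* is ON.
Itaconate is absent, so FenB is active.
With repressor FenB bound, *haxT* is not transcribed.
→ *haxT* is OFF.
Glyoxylate is present, so JovB is active.
Quinate is present, so IrpN is active.
With repressor IrpN bound, *fenD* is not transcribed.
So FenD is not produced.
Required activator FenD is absent, so *jalR* is not transcribed.
→ *jalR* is OFF.
1 of the 5 genes is transcribed.

1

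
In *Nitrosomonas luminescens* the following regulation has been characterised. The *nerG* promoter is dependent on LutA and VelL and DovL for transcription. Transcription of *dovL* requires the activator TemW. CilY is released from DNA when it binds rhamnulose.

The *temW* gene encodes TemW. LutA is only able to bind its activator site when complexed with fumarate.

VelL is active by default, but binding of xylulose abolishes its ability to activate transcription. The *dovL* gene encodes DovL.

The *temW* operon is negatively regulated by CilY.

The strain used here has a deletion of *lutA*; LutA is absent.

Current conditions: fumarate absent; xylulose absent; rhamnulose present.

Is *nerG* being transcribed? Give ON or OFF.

OFF

LutA is non-functional in this strain, so it has no effect.
Xylulose is absent, so VelL is active.
Rhamnulose is present, so CilY is inactive.
With no repressor bound, *temW* is transcribed.
So TemW is produced and active.
No repressor is bound and TemW is active, so *dovL* is transcribed.
So DovL is produced and active.
Required activator LutA is absent, so *nerG* is not transcribed.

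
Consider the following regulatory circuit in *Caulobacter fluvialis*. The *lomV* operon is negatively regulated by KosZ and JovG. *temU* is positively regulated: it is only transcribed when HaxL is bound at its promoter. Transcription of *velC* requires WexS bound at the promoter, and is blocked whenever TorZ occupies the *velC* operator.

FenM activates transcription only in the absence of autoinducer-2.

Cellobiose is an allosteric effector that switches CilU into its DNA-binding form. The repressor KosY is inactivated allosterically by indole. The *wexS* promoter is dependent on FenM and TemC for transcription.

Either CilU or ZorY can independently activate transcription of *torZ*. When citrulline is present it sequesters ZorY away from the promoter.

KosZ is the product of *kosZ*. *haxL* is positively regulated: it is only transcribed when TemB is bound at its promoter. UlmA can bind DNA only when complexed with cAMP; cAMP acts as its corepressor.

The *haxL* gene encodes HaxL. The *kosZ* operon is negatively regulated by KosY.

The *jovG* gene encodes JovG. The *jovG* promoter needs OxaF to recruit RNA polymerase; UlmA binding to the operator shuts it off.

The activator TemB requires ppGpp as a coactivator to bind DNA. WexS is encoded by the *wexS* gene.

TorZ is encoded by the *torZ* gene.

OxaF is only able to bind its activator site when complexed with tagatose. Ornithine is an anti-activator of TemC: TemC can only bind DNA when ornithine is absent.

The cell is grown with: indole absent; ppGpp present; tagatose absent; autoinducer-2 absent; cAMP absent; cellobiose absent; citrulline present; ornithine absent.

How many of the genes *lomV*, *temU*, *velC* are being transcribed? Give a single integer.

3

Indole is absent, so KosY is active.
With repressor KosY bound, *kosZ* is not transcribed.
So KosZ is not produced.
cAMP is absent, so UlmA is inactive.
Tagatose is absent, so OxaF is inactive.
Required activator OxaF is absent, so *jovG* is not transcribed.
So JovG is not produced.
With no repressor bound, *lomV* is transcribed.
→ *lomV* is ON.
ppGpp is present, so TemB is active.
No repressor is bound and TemB is active, so *haxL* is transcribed.
So HaxL is produced and active.
No repressor is bound and HaxL is active, so *temU* is transcribed.
→ *temU* is ON.
Autoinducer-2 is absent, so FenM is active.
Ornithine is absent, so TemC is active.
No repressor is bound and FenM and TemC are active, so *wexS* is transcribed.
So WexS is produced and active.
Cellobiose is absent, so CilU is inactive.
Citrulline is present, so ZorY is inactive.
No activator is available at the *torZ* promoter, so *torZ* is not transcribed.
So TorZ is not produced.
No repressor is bound and WexS is active, so *velC* is transcribed.
→ *velC* is ON.
3 of the 3 genes are transcribed.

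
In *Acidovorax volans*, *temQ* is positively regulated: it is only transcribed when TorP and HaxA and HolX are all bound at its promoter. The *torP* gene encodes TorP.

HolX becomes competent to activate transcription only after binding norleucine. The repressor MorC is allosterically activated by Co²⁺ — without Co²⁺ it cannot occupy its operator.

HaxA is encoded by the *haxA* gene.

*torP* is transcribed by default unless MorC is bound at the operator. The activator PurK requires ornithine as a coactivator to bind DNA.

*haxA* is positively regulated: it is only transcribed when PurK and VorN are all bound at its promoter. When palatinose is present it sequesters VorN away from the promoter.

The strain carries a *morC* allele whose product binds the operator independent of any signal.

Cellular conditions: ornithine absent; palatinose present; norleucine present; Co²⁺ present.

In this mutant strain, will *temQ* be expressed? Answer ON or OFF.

OFF

MorC is constitutively active in this strain.
With repressor MorC bound, *torP* is not transcribed.
So TorP is not produced.
Ornithine is absent, so PurK is inactive.
Palatinose is present, so VorN is inactive.
Required activator PurK is absent, so *haxA* is not transcribed.
So HaxA is not produced.
Norleucine is present, so HolX is active.
Required activator TorP is absent, so *temQ* is not transcribed.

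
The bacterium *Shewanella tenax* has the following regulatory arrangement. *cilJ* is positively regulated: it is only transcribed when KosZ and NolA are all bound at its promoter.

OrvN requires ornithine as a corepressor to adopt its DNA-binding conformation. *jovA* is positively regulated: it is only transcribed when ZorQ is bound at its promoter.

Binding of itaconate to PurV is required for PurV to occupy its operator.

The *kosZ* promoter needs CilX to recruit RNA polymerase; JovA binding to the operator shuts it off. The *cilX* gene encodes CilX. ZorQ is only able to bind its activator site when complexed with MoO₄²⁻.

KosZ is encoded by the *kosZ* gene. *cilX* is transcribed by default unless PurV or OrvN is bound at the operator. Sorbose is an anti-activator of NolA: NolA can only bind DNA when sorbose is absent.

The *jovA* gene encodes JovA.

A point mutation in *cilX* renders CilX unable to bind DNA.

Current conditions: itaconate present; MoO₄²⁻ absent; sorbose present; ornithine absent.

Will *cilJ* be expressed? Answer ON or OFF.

OFF

CilX is non-functional in this strain, so it has no effect.
MoO₄²⁻ is absent, so ZorQ is inactive.
Required activator ZorQ is absent, so *jovA* is not transcribed.
So JovA is not produced.
Required activator CilX is absent, so *kosZ* is not transcribed.
So KosZ is not produced.
Sorbose is present, so NolA is inactive.
Required activator KosZ is absent, so *cilJ* is not transcribed.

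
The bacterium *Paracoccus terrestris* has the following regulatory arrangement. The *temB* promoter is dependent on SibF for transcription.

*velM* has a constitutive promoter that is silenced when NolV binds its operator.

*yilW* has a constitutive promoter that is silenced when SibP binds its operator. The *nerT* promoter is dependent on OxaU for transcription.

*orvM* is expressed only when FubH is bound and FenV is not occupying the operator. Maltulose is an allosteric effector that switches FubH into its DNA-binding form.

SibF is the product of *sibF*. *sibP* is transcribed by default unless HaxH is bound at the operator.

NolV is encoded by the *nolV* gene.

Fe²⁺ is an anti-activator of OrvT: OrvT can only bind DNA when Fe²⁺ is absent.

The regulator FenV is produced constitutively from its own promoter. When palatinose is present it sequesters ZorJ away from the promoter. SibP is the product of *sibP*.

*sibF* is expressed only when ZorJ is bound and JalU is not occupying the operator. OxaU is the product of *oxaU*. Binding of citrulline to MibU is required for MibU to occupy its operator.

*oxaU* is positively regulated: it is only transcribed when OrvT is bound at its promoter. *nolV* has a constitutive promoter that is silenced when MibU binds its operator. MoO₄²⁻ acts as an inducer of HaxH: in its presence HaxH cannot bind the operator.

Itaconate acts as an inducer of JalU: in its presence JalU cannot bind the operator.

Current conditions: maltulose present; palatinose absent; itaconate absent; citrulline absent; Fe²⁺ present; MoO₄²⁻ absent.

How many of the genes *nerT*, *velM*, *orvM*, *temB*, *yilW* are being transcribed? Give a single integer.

Fe²⁺ is present, so OrvT is inactive.
Required activator OrvT is absent, so *oxaU* is not transcribed.
So OxaU is not produced.
Required activator OxaU is absent, so *nerT* is not transcribed.
→ *nerT* is OFF.
Citrulline is absent, so MibU is inactive.
With no repressor bound, *nolV* is transcribed.
So NolV is produced and active.
With repressor NolV bound, *velM* is not transcribed.
→ *velM* is OFF.
Maltulose is present, so FubH is active.
FenV is produced constitutively and is active.
With repressor FenV bound, *orvM* is not transcribed.
→ *orvM* is OFF.
Palatinose is absent, so ZorJ is active.
Itaconate is absent, so JalU is active.
With repressor JalU bound, *sibF* is not transcribed.
So SibF is not produced.
Required activator SibF is absent, so *temB* is not transcribed.
→ *temB* is OFF.
MoO₄²⁻ is absent, so HaxH is active.
With repressor HaxH bound, *sibP* is not transcribed.
So SibP is not produced.
With no repressor bound, *yilW* is transcribed.
→ *yilW* is ON.
1 of the 5 genes is transcribed.

1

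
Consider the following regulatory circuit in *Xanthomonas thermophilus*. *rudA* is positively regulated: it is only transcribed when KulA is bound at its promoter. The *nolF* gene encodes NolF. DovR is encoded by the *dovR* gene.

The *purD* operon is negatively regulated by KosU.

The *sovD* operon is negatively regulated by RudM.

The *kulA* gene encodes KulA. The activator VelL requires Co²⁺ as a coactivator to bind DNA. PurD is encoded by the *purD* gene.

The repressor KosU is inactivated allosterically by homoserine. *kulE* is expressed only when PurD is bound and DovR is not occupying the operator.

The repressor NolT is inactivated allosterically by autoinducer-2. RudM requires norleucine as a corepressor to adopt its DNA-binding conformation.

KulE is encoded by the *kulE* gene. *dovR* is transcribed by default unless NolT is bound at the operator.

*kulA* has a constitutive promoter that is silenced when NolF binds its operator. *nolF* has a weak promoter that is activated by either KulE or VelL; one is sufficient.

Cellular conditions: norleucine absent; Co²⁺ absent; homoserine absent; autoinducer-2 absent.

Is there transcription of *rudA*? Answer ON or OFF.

ON

Homoserine is absent, so KosU is active.
With repressor KosU bound, *purD* is not transcribed.
So PurD is not produced.
Autoinducer-2 is absent, so NolT is active.
With repressor NolT bound, *dovR* is not transcribed.
So DovR is not produced.
Required activator PurD is absent, so *kulE* is not transcribed.
So KulE is not produced.
Co²⁺ is absent, so VelL is inactive.
No activator is available at the *nolF* promoter, so *nolF* is not transcribed.
So NolF is not produced.
With no repressor bound, *kulA* is transcribed.
So KulA is produced and active.
No repressor is bound and KulA is active, so *rudA* is transcribed.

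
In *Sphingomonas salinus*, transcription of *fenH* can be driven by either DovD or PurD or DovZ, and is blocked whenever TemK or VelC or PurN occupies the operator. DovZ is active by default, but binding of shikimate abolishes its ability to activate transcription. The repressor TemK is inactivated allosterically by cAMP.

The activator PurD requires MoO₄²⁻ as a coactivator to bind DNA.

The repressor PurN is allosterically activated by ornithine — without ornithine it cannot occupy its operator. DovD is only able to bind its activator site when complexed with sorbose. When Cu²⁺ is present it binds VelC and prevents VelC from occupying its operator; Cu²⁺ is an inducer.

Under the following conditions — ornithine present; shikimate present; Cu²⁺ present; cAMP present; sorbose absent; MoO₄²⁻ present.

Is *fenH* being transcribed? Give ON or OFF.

Sorbose is absent, so DovD is inactive.
cAMP is present, so TemK is inactive.
Cu²⁺ is present, so VelC is inactive.
MoO₄²⁻ is present, so PurD is active.
Shikimate is present, so DovZ is inactive.
Ornithine is present, so PurN is active.
With repressor PurN bound, *fenH* is not transcribed.

OFF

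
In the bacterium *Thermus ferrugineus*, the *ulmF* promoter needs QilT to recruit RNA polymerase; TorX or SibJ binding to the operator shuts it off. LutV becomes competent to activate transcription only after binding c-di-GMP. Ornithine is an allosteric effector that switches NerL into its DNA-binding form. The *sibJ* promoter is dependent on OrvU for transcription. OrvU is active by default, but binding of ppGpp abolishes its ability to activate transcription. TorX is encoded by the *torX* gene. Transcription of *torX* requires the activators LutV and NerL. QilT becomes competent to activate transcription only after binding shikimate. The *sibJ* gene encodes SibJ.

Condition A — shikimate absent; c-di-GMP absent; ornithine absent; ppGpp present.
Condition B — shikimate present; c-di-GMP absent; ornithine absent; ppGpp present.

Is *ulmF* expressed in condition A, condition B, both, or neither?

B only

Condition A:
Shikimate is absent, so QilT is inactive.
c-di-GMP is absent, so LutV is inactive.
Ornithine is absent, so NerL is inactive.
Required activator LutV is absent, so *torX* is not transcribed.
So TorX is not produced.
ppGpp is present, so OrvU is inactive.
Required activator OrvU is absent, so *sibJ* is not transcribed.
So SibJ is not produced.
Required activator QilT is absent, so *ulmF* is not transcribed.
→ *ulmF* is OFF in A.
Condition B:
Shikimate is present, so QilT is active.
c-di-GMP is absent, so LutV is inactive.
Ornithine is absent, so NerL is inactive.
Required activator LutV is absent, so *torX* is not transcribed.
So TorX is not produced.
ppGpp is present, so OrvU is inactive.
Required activator OrvU is absent, so *sibJ* is not transcribed.
So SibJ is not produced.
No repressor is bound and QilT is active, so *ulmF* is transcribed.
→ *ulmF* is ON in B.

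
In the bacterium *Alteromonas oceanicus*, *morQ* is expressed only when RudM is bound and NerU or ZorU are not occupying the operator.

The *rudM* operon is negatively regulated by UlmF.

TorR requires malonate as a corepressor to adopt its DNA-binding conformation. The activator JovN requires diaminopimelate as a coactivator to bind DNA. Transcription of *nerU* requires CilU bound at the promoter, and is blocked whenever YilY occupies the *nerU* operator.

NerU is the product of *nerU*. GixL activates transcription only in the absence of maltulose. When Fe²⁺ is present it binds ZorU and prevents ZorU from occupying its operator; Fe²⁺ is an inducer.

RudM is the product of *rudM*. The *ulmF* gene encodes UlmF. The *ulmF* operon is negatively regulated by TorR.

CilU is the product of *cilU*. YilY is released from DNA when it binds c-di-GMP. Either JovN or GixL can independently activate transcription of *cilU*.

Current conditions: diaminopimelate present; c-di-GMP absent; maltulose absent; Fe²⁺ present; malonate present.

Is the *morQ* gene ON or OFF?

c-di-GMP is absent, so YilY is active.
Diaminopimelate is present, so JovN is active.
Maltulose is absent, so GixL is active.
Activator JovN is present, so *cilU* is transcribed.
So CilU is produced and active.
With repressor YilY bound, *nerU* is not transcribed.
So NerU is not produced.
Fe²⁺ is present, so ZorU is inactive.
Malonate is present, so TorR is active.
With repressor TorR bound, *ulmF* is not transcribed.
So UlmF is not produced.
With no repressor bound, *rudM* is transcribed.
So RudM is produced and active.
No repressor is bound and RudM is active, so *morQ* is transcribed.

ON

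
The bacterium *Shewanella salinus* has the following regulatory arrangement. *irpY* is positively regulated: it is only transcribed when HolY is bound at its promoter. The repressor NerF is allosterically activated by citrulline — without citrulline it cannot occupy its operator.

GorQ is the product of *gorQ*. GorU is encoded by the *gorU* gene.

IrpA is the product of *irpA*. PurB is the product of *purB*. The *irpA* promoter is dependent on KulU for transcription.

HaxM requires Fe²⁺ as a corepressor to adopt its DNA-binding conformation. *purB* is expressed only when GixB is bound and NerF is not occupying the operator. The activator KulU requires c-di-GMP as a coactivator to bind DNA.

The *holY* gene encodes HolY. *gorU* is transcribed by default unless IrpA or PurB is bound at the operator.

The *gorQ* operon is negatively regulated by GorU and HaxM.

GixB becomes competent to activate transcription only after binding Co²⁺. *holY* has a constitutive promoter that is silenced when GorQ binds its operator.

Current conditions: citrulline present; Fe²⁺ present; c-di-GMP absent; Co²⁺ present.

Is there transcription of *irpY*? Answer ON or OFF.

c-di-GMP is absent, so KulU is inactive.
Required activator KulU is absent, so *irpA* is not transcribed.
So IrpA is not produced.
Citrulline is present, so NerF is active.
Co²⁺ is present, so GixB is active.
With repressor NerF bound, *purB* is not transcribed.
So PurB is not produced.
With no repressor bound, *gorU* is transcribed.
So GorU is produced and active.
Fe²⁺ is present, so HaxM is active.
With repressor GorU bound, *gorQ* is not transcribed.
So GorQ is not produced.
With no repressor bound, *holY* is transcribed.
So HolY is produced and active.
No repressor is bound and HolY is active, so *irpY* is transcribed.

ON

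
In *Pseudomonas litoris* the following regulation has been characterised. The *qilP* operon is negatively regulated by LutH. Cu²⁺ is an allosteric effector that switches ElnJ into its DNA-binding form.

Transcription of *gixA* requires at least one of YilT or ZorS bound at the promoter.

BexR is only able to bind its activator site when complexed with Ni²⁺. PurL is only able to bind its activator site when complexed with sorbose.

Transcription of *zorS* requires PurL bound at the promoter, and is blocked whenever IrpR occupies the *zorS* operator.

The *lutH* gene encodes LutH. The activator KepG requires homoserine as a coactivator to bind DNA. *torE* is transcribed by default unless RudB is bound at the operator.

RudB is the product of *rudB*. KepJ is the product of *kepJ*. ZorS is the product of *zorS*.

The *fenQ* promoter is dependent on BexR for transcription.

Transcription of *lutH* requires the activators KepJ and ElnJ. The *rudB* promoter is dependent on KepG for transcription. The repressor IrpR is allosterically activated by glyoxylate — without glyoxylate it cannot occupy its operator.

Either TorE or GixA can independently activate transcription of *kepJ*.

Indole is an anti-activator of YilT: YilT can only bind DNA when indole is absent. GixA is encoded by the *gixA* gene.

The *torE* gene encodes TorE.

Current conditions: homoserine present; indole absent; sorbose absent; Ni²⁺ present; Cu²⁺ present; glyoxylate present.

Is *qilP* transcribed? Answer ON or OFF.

Homoserine is present, so KepG is active.
No repressor is bound and KepG is active, so *rudB* is transcribed.
So RudB is produced and active.
With repressor RudB bound, *torE* is not transcribed.
So TorE is not produced.
Indole is absent, so YilT is active.
Sorbose is absent, so PurL is inactive.
Glyoxylate is present, so IrpR is active.
With repressor IrpR bound, *zorS* is not transcribed.
So ZorS is not produced.
Activator YilT is present, so *gixA* is transcribed.
So GixA is produced and active.
Activator GixA is present, so *kepJ* is transcribed.
So KepJ is produced and active.
Cu²⁺ is present, so ElnJ is active.
No repressor is bound and KepJ and ElnJ are active, so *lutH* is transcribed.
So LutH is produced and active.
With repressor LutH bound, *qilP* is not transcribed.

OFF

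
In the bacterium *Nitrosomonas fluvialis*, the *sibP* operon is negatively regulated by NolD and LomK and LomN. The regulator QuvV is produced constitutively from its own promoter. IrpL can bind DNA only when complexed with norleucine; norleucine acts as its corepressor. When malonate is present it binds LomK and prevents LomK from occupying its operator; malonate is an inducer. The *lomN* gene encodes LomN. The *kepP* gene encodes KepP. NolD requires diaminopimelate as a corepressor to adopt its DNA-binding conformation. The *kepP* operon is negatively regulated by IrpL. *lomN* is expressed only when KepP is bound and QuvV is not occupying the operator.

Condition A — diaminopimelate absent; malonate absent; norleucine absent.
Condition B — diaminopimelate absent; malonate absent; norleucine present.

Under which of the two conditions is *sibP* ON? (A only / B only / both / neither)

neither

Condition A:
Diaminopimelate is absent, so NolD is inactive.
Malonate is absent, so LomK is active.
Norleucine is absent, so IrpL is inactive.
With no repressor bound, *kepP* is transcribed.
So KepP is produced and active.
QuvV is produced constitutively and is active.
With repressor QuvV bound, *lomN* is not transcribed.
So LomN is not produced.
With repressor LomK bound, *sibP* is not transcribed.
→ *sibP* is OFF in A.
Condition B:
Diaminopimelate is absent, so NolD is inactive.
Malonate is absent, so LomK is active.
Norleucine is present, so IrpL is active.
With repressor IrpL bound, *kepP* is not transcribed.
So KepP is not produced.
QuvV is produced constitutively and is active.
With repressor QuvV bound, *lomN* is not transcribed.
So LomN is not produced.
With repressor LomK bound, *sibP* is not transcribed.
→ *sibP* is OFF in B.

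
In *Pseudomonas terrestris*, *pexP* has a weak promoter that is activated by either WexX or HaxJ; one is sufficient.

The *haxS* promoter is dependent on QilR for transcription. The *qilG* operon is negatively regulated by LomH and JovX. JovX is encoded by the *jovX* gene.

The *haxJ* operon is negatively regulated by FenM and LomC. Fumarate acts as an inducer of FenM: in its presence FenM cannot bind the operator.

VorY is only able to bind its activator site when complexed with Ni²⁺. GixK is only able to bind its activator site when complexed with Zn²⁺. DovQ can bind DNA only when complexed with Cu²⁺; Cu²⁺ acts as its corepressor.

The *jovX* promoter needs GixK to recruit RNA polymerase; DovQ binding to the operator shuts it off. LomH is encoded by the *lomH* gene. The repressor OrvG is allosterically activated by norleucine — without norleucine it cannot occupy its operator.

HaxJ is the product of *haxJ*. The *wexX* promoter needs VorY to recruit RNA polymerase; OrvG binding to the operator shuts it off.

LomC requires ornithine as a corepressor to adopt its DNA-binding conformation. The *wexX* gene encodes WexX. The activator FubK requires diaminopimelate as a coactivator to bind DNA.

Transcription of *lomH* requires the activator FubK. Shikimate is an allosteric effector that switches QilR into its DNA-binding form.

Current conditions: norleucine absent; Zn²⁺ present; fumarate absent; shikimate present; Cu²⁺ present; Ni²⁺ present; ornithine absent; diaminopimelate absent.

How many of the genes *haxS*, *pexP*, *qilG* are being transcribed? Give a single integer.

3

Shikimate is present, so QilR is active.
No repressor is bound and QilR is active, so *haxS* is transcribed.
→ *haxS* is ON.
Ni²⁺ is present, so VorY is active.
Norleucine is absent, so OrvG is inactive.
No repressor is bound and VorY is active, so *wexX* is transcribed.
So WexX is produced and active.
Fumarate is absent, so FenM is active.
Ornithine is absent, so LomC is inactive.
With repressor FenM bound, *haxJ* is not transcribed.
So HaxJ is not produced.
Activator WexX is present, so *pexP* is transcribed.
→ *pexP* is ON.
Diaminopimelate is absent, so FubK is inactive.
Required activator FubK is absent, so *lomH* is not transcribed.
So LomH is not produced.
Zn²⁺ is present, so GixK is active.
Cu²⁺ is present, so DovQ is active.
With repressor DovQ bound, *jovX* is not transcribed.
So JovX is not produced.
With no repressor bound, *qilG* is transcribed.
→ *qilG* is ON.
3 of the 3 genes are transcribed.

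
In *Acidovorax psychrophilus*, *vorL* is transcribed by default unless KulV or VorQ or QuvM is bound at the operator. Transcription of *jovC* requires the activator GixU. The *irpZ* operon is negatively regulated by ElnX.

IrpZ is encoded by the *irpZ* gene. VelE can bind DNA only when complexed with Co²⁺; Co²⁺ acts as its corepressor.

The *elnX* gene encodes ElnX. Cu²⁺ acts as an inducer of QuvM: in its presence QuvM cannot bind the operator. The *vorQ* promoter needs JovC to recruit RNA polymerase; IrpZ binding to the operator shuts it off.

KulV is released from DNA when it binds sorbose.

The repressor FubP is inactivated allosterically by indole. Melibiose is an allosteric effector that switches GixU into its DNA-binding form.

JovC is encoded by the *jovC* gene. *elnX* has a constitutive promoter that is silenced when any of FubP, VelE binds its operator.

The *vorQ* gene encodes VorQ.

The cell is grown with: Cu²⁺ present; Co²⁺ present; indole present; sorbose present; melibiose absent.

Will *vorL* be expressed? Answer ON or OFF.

Sorbose is present, so KulV is inactive.
Melibiose is absent, so GixU is inactive.
Required activator GixU is absent, so *jovC* is not transcribed.
So JovC is not produced.
Indole is present, so FubP is inactive.
Co²⁺ is present, so VelE is active.
With repressor VelE bound, *elnX* is not transcribed.
So ElnX is not produced.
With no repressor bound, *irpZ* is transcribed.
So IrpZ is produced and active.
With repressor IrpZ bound, *vorQ* is not transcribed.
So VorQ is not produced.
Cu²⁺ is present, so QuvM is inactive.
With no repressor bound, *vorL* is transcribed.

ON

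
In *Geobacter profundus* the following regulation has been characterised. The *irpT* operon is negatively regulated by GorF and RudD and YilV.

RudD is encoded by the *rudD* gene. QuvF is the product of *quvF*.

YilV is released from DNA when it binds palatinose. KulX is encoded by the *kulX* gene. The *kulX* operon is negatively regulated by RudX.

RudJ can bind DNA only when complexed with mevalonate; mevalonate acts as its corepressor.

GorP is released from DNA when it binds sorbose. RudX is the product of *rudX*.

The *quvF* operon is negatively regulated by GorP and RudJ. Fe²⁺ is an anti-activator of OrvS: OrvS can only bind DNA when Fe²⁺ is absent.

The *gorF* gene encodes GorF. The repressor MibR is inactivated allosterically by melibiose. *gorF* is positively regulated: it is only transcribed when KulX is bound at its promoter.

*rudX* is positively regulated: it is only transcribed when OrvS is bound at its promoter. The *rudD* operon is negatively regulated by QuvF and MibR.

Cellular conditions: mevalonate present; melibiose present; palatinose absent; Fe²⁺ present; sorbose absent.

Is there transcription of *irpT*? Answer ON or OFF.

Fe²⁺ is present, so OrvS is inactive.
Required activator OrvS is absent, so *rudX* is not transcribed.
So RudX is not produced.
With no repressor bound, *kulX* is transcribed.
So KulX is produced and active.
No repressor is bound and KulX is active, so *gorF* is transcribed.
So GorF is produced and active.
Sorbose is absent, so GorP is active.
Mevalonate is present, so RudJ is active.
With repressor GorP bound, *quvF* is not transcribed.
So QuvF is not produced.
Melibiose is present, so MibR is inactive.
With no repressor bound, *rudD* is transcribed.
So RudD is produced and active.
Palatinose is absent, so YilV is active.
With repressor GorF bound, *irpT* is not transcribed.

OFF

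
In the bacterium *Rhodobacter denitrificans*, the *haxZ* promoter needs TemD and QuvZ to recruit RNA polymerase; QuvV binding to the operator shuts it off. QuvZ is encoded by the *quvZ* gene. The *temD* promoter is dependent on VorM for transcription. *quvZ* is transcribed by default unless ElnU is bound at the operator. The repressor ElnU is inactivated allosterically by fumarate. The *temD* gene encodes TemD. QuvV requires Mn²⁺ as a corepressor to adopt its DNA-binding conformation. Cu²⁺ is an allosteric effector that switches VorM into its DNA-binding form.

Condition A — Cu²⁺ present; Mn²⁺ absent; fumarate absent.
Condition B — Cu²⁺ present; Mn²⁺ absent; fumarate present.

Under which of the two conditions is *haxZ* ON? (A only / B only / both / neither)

Condition A:
Cu²⁺ is present, so VorM is active.
No repressor is bound and VorM is active, so *temD* is transcribed.
So TemD is produced and active.
Mn²⁺ is absent, so QuvV is inactive.
Fumarate is absent, so ElnU is active.
With repressor ElnU bound, *quvZ* is not transcribed.
So QuvZ is not produced.
Required activator QuvZ is absent, so *haxZ* is not transcribed.
→ *haxZ* is OFF in A.
Condition B:
Cu²⁺ is present, so VorM is active.
No repressor is bound and VorM is active, so *temD* is transcribed.
So TemD is produced and active.
Mn²⁺ is absent, so QuvV is inactive.
Fumarate is present, so ElnU is inactive.
With no repressor bound, *quvZ* is transcribed.
So QuvZ is produced and active.
No repressor is bound and TemD and QuvZ are active, so *haxZ* is transcribed.
→ *haxZ* is ON in B.

B only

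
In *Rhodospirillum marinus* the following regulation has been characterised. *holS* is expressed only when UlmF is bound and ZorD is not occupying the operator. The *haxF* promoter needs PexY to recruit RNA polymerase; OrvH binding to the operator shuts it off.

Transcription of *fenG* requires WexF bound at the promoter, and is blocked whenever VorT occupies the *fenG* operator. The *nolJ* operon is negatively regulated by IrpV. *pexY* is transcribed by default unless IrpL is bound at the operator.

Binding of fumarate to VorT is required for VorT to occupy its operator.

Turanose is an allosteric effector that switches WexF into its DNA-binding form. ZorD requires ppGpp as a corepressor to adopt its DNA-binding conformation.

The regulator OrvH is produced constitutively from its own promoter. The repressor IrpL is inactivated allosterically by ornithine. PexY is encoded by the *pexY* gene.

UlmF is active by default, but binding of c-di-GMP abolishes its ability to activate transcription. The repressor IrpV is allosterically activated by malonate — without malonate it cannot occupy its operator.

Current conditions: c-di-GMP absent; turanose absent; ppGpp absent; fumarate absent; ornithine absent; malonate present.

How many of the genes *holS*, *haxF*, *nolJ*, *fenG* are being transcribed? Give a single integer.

1

c-di-GMP is absent, so UlmF is active.
ppGpp is absent, so ZorD is inactive.
No repressor is bound and UlmF is active, so *holS* is transcribed.
→ *holS* is ON.
Ornithine is absent, so IrpL is active.
With repressor IrpL bound, *pexY* is not transcribed.
So PexY is not produced.
OrvH is produced constitutively and is active.
With repressor OrvH bound, *haxF* is not transcribed.
→ *haxF* is OFF.
Malonate is present, so IrpV is active.
With repressor IrpV bound, *nolJ* is not transcribed.
→ *nolJ* is OFF.
Fumarate is absent, so VorT is inactive.
Turanose is absent, so WexF is inactive.
Required activator WexF is absent, so *fenG* is not transcribed.
→ *fenG* is OFF.
1 of the 4 genes is transcribed.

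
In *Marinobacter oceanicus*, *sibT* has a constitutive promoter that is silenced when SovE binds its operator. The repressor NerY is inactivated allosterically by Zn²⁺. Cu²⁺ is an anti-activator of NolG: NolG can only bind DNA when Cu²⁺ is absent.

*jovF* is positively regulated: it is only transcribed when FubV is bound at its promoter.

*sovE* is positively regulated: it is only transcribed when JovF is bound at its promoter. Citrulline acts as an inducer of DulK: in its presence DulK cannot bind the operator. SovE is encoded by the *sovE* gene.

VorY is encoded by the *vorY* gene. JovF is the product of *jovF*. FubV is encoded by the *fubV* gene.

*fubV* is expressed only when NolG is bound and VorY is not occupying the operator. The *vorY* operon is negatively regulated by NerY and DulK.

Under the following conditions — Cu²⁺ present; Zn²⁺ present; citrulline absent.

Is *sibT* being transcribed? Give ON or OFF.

ON

Zn²⁺ is present, so NerY is inactive.
Citrulline is absent, so DulK is active.
With repressor DulK bound, *vorY* is not transcribed.
So VorY is not produced.
Cu²⁺ is present, so NolG is inactive.
Required activator NolG is absent, so *fubV* is not transcribed.
So FubV is not produced.
Required activator FubV is absent, so *jovF* is not transcribed.
So JovF is not produced.
Required activator JovF is absent, so *sovE* is not transcribed.
So SovE is not produced.
With no repressor bound, *sibT* is transcribed.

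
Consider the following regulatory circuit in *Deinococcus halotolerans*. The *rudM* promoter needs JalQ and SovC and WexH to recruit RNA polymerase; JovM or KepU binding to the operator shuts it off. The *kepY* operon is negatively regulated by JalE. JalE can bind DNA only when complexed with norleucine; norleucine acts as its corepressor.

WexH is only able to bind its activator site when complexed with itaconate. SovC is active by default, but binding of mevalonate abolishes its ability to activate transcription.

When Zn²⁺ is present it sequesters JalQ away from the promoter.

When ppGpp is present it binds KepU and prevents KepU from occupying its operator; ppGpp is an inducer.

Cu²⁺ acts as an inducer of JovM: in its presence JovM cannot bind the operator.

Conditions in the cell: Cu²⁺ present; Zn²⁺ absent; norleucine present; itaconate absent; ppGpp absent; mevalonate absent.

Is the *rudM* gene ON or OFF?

Cu²⁺ is present, so JovM is inactive.
Zn²⁺ is absent, so JalQ is active.
ppGpp is absent, so KepU is active.
Mevalonate is absent, so SovC is active.
Itaconate is absent, so WexH is inactive.
With repressor KepU bound, *rudM* is not transcribed.

OFF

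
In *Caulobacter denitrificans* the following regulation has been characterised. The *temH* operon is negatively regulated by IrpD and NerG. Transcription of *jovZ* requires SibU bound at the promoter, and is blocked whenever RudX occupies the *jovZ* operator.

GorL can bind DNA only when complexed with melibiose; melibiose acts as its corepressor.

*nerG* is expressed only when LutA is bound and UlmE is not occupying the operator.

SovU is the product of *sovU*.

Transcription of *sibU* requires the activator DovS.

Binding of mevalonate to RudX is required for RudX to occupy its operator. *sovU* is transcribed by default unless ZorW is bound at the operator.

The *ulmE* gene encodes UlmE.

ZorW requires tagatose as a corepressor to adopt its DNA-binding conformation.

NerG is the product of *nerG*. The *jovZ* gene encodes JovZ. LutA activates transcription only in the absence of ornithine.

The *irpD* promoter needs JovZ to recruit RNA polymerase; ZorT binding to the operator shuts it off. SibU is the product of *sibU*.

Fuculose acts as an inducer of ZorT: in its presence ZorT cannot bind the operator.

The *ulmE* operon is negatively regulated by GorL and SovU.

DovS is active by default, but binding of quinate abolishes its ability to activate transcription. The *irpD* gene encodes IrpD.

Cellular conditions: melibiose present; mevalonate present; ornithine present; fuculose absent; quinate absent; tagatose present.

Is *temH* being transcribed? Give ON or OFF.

Mevalonate is present, so RudX is active.
Quinate is absent, so DovS is active.
No repressor is bound and DovS is active, so *sibU* is transcribed.
So SibU is produced and active.
With repressor RudX bound, *jovZ* is not transcribed.
So JovZ is not produced.
Fuculose is absent, so ZorT is active.
With repressor ZorT bound, *irpD* is not transcribed.
So IrpD is not produced.
Melibiose is present, so GorL is active.
Tagatose is present, so ZorW is active.
With repressor ZorW bound, *sovU* is not transcribed.
So SovU is not produced.
With repressor GorL bound, *ulmE* is not transcribed.
So UlmE is not produced.
Ornithine is present, so LutA is inactive.
Required activator LutA is absent, so *nerG* is not transcribed.
So NerG is not produced.
With no repressor bound, *temH* is transcribed.

ON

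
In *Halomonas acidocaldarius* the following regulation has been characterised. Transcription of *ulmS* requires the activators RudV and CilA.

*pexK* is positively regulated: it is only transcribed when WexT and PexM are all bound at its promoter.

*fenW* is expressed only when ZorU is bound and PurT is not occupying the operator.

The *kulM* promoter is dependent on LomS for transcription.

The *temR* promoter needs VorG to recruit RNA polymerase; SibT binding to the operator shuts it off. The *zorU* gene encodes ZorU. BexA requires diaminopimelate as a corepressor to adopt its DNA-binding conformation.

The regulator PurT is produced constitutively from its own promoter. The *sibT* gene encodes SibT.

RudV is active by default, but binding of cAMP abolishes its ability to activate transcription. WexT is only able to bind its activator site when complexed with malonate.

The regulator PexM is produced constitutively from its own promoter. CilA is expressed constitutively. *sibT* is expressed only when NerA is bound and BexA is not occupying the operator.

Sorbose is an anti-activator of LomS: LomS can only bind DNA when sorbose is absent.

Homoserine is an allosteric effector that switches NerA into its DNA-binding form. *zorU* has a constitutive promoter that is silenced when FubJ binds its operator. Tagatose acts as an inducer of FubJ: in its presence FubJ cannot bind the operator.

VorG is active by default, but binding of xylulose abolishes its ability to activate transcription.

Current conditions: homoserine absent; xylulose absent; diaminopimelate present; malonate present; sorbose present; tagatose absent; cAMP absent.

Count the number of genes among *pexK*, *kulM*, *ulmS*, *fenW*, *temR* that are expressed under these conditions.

Malonate is present, so WexT is active.
PexM is produced constitutively and is active.
No repressor is bound and WexT and PexM are active, so *pexK* is transcribed.
→ *pexK* is ON.
Sorbose is present, so LomS is inactive.
Required activator LomS is absent, so *kulM* is not transcribed.
→ *kulM* is OFF.
cAMP is absent, so RudV is active.
CilA is produced constitutively and is active.
No repressor is bound and RudV and CilA are active, so *ulmS* is transcribed.
→ *ulmS* is ON.
Tagatose is absent, so FubJ is active.
With repressor FubJ bound, *zorU* is not transcribed.
So ZorU is not produced.
PurT is produced constitutively and is active.
With repressor PurT bound, *fenW* is not transcribed.
→ *fenW* is OFF.
Xylulose is absent, so VorG is active.
Diaminopimelate is present, so BexA is active.
Homoserine is absent, so NerA is inactive.
With repressor BexA bound, *sibT* is not transcribed.
So SibT is not produced.
No repressor is bound and VorG is active, so *temR* is transcribed.
→ *temR* is ON.
3 of the 5 genes are transcribed.

3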